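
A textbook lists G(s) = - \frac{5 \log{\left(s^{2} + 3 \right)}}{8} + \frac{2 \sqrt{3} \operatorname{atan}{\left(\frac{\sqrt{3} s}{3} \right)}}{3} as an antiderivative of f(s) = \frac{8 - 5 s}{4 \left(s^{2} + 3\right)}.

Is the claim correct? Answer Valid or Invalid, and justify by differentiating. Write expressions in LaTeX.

Valid - the claim checks out under differentiation.

d/ds[G] = \frac{8 - 5 s}{4 s^{2} + 12}
This equals f(s) exactly, so the claim holds.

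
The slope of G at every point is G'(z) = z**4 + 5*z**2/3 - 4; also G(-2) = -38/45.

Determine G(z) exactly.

G(z) = z**5/5 + 5*z**3/9 - 4*z + 2

The integrand splits into summands that can be handled one at a time.
A general antiderivative is z**5/5 + 5*z**3/9 - 4*z + C.
The condition gives C = -38/45 - (-128/45) = 2.
So G(z) = z**5/5 + 5*z**3/9 - 4*z + 2.
Check: d/dz[z**5/5 + 5*z**3/9 - 4*z + 2] = z**4 + 5*z**2/3 - 4 = G'(z).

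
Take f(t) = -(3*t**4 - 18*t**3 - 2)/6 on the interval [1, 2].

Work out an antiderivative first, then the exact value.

Antiderivative: F(t) = -t**5/10 + 3*t**4/4 + t/3; value = 509/60

A candidate is checked by its d/dt: the result must match f(t).
F(t) = -t**5/10 + 3*t**4/4 + t/3 is an antiderivative of f.
Check: d/dt[-t**5/10 + 3*t**4/4 + t/3] = -t**4/2 + 3*t**3 + 1/3, which equals f(t).
F(2) = 142/15; F(1) = 59/60.
Integral = F(2) - F(1) = 509/60.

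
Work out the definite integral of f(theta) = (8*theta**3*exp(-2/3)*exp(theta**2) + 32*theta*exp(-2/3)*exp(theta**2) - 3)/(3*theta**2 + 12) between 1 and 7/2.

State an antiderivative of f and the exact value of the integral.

Differentiate the proposed F(theta) back; it has to land on f(theta) exactly.
F(theta) = 4*exp(-2/3)*exp(theta**2)/3 - atan(theta/2)/2 is an antiderivative of f.
Check: d/dtheta[4*exp(-2/3)*exp(theta**2)/3 - atan(theta/2)/2] = (8*theta**3*exp(theta**2) + 32*theta*exp(theta**2) - 3*exp(2/3))/(3*theta**2*exp(2/3) + 12*exp(2/3)), which equals f(theta).
F(7/2) = -atan(7/4)/2 + 4*exp(139/12)/3; F(1) = -atan(1/2)/2 + 4*exp(1/3)/3.
Integral = F(7/2) - F(1) = -4*exp(1/3)/3 - atan(7/4)/2 + atan(1/2)/2 + 4*exp(139/12)/3.

Antiderivative: F(theta) = 4*exp(-2/3)*exp(theta**2)/3 - atan(theta/2)/2; value = -4*exp(1/3)/3 - atan(7/4)/2 + atan(1/2)/2 + 4*exp(139/12)/3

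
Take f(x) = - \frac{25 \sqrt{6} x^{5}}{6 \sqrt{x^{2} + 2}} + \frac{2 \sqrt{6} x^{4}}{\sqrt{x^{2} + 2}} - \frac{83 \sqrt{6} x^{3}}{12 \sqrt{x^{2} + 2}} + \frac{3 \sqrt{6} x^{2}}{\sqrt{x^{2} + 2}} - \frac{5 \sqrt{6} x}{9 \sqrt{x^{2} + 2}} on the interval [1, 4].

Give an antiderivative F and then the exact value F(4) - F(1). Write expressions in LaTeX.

Antiderivative: F(x) = \frac{\sqrt{\frac{3 x^{2}}{2} + 3} \left(- 5 x^{4} + 3 x^{3} - \frac{x^{2}}{2} - \frac{4}{3}\right)}{3}; value = - \frac{3292 \sqrt{3}}{3} + \frac{23 \sqrt{2}}{12}

Recognize the product-rule pattern: f = u'v + uv' with u = \frac{\sqrt{\frac{3 x^{2}}{2} + 3}}{3}, v = - 5 x^{4} + 3 x^{3} - \frac{x^{2}}{2} - \frac{4}{3}, so integration by parts undoes it.
F(x) = \frac{\sqrt{\frac{3 x^{2}}{2} + 3} \left(- 5 x^{4} + 3 x^{3} - \frac{x^{2}}{2} - \frac{4}{3}\right)}{3} is an antiderivative of f.
Check: d/dx[\frac{\sqrt{\frac{3 x^{2}}{2} + 3} \left(- 5 x^{4} + 3 x^{3} - \frac{x^{2}}{2} - \frac{4}{3}\right)}{3}] = \frac{\sqrt{2} \left(- 150 \sqrt{3} x^{5} + 72 \sqrt{3} x^{4} - 249 \sqrt{3} x^{3} + 108 \sqrt{3} x^{2} - 20 \sqrt{3} x\right)}{36 \sqrt{x^{2} + 2}}, which equals f(x).
F(4) = - \frac{3292 \sqrt{3}}{3}; F(1) = - \frac{23 \sqrt{2}}{12}.
Integral = F(4) - F(1) = - \frac{3292 \sqrt{3}}{3} + \frac{23 \sqrt{2}}{12}.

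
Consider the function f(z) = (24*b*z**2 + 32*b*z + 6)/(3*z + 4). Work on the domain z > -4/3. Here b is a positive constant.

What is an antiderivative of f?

A first test for any F(z): its z-derivative must equal f(z) identically.
Check: d/dz[4*b*z**2 + 2*log(3*z/2 + 2)] = (24*b*z**2 + 32*b*z + 6)/(3*z + 4) = f(z).

An antiderivative is F(z) = 4*b*z**2 + 2*log(3*z/2 + 2).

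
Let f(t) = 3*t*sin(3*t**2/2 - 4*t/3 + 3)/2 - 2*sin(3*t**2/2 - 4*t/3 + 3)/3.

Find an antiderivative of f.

An antiderivative is F(t) = -cos(3*t**2/2 - 4*t/3 + 3)/2.

f matches the chain-rule pattern g'(h)*h' with inner function h(t) = 3*t**2/2 - 4*t/3 + 3; substituting u = h(t) collapses the integral.
Check: d/dt[-cos(3*t**2/2 - 4*t/3 + 3)/2] = 3*t*sin(3*t**2/2 - 4*t/3 + 3)/2 - 2*sin(3*t**2/2 - 4*t/3 + 3)/3 = f(t).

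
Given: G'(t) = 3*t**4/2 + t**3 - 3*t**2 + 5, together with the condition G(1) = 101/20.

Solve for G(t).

The integrand splits into summands that can be handled one at a time.
A general antiderivative is 3*t**5/10 + t**4/4 - t**3 + 5*t + C.
The condition gives C = 101/20 - (91/20) = 1/2.
So G(t) = (6*t**5 + 5*t**4 - 20*t**3 + 100*t + 10)/20.
Check: d/dt[(6*t**5 + 5*t**4 - 20*t**3 + 100*t + 10)/20] = 3*t**4/2 + t**3 - 3*t**2 + 5 = G'(t).

G(t) = (6*t**5 + 5*t**4 - 20*t**3 + 100*t + 10)/20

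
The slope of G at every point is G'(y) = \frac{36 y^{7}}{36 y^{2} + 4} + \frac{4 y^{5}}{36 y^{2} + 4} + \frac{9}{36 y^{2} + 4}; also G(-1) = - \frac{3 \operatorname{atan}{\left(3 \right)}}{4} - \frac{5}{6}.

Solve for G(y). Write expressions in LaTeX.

G(y) = \frac{y^{6}}{6} + \frac{3 \operatorname{atan}{\left(3 y \right)}}{4} - 1

The integrand splits into summands that can be handled one at a time.
A general antiderivative is \frac{y^{6}}{6} + \frac{3 \operatorname{atan}{\left(3 y \right)}}{4} + C.
The condition gives C = - \frac{3 \operatorname{atan}{\left(3 \right)}}{4} - \frac{5}{6} - (\frac{1}{6} - \frac{3 \operatorname{atan}{\left(3 \right)}}{4}) = -1.
So G(y) = \frac{y^{6}}{6} + \frac{3 \operatorname{atan}{\left(3 y \right)}}{4} - 1.
Check: d/dy[\frac{y^{6}}{6} + \frac{3 \operatorname{atan}{\left(3 y \right)}}{4} - 1] = \frac{36 y^{7} + 4 y^{5} + 9}{36 y^{2} + 4}, which equals G'(y).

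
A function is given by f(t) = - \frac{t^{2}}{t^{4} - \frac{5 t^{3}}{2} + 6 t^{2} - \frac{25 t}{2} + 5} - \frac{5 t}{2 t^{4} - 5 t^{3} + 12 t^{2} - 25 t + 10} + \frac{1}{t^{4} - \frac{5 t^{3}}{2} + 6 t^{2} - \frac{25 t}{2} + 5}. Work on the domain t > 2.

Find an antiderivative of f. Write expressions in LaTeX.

The denominator factors as \left(t - 2\right) \left(2 t - 1\right) \left(t^{2} + 5\right); partial fractions split f into directly integrable pieces: \frac{100 t + 29}{189 \left(t^{2} + 5\right)} + \frac{8}{63 \left(2 t - 1\right)} - \frac{16}{27 \left(t - 2\right)}.
Check: d/dt[\frac{- 560 \log{\left(t - 2 \right)} + 60 \log{\left(t - \frac{1}{2} \right)} + 250 \log{\left(t^{2} + 5 \right)} + 29 \sqrt{5} \operatorname{atan}{\left(\frac{\sqrt{5} t}{5} \right)}}{945}] = \frac{- 2 t^{2} - 5 t + 2}{2 t^{4} - 5 t^{3} + 12 t^{2} - 25 t + 10}, which equals f(t).

An antiderivative is F(t) = \frac{- 560 \log{\left(t - 2 \right)} + 60 \log{\left(t - \frac{1}{2} \right)} + 250 \log{\left(t^{2} + 5 \right)} + 29 \sqrt{5} \operatorname{atan}{\left(\frac{\sqrt{5} t}{5} \right)}}{945}.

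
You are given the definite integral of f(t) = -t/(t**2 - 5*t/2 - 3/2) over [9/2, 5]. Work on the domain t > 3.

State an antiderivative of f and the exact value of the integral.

Antiderivative: F(t) = -6*log(t - 3)/7 - log(t + 1/2)/7; value = -6*log(2)/7 - log(11/2)/7 + log(5)/7 + 6*log(3/2)/7

The denominator factors as (t - 3)*(2*t + 1); partial fractions split f into directly integrable pieces: -2/(7*(2*t + 1)) - 6/(7*(t - 3)).
F(t) = -6*log(t - 3)/7 - log(t + 1/2)/7 is an antiderivative of f.
Check: d/dt[-6*log(t - 3)/7 - log(t + 1/2)/7] = -2*t/(2*t**2 - 5*t - 3), which equals f(t).
F(5) = -6*log(2)/7 - log(11/2)/7; F(9/2) = -6*log(3/2)/7 - log(5)/7.
Integral = F(5) - F(9/2) = -6*log(2)/7 - log(11/2)/7 + log(5)/7 + 6*log(3/2)/7.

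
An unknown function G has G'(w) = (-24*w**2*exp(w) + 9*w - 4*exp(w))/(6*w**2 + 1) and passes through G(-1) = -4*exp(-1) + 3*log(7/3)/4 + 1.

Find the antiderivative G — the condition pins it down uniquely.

G(w) = -(16*exp(w) - 3*log(2*w**2 + 1/3) - 4)/4

For G(w) to be correct, d/dw[G] must agree with the stated G'(w) identically.
A general antiderivative is -4*exp(w) + 3*log(2*w**2 + 1/3)/4 + C.
The condition gives C = -4*exp(-1) + 3*log(7/3)/4 + 1 - (-4*exp(-1) + 3*log(7/3)/4) = 1.
So G(w) = -(16*exp(w) - 3*log(2*w**2 + 1/3) - 4)/4.
Check: d/dw[-(16*exp(w) - 3*log(2*w**2 + 1/3) - 4)/4] = (-24*w**2*exp(w) + 9*w - 4*exp(w))/(6*w**2 + 1) = G'(w).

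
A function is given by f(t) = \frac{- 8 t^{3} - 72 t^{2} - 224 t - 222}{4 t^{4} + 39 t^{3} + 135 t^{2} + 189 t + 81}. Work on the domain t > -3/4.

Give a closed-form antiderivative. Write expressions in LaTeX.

Differentiate the proposed F(t) back; it has to land on f(t) exactly.
Check: d/dt[- 2 \log{\left(2 t + \frac{3}{2} \right)} + \frac{1}{\left(t + 3\right)^{2}}] = \frac{- 8 t^{3} - 72 t^{2} - 224 t - 222}{4 t^{4} + 39 t^{3} + 135 t^{2} + 189 t + 81} = f(t).

An antiderivative is F(t) = - 2 \log{\left(2 t + \frac{3}{2} \right)} + \frac{1}{\left(t + 3\right)^{2}}.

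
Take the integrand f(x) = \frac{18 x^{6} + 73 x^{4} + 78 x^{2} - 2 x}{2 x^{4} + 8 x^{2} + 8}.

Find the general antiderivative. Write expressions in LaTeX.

F(x) = 3 x^{3} + \frac{x}{2} + \frac{1 - 2 x}{2 x^{2} + 4} + C

An antiderivative F(x) passes only if d/dx[F] lands on f(x) exactly.
Check: d/dx[3 x^{3} + \frac{x}{2} + \frac{1 - 2 x}{2 x^{2} + 4}] = \frac{18 x^{6} + 73 x^{4} + 78 x^{2} - 2 x}{2 x^{4} + 8 x^{2} + 8} = f(x).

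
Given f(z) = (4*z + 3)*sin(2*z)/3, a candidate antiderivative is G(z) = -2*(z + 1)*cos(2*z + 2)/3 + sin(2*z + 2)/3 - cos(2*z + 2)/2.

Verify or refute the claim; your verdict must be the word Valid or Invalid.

d/dz[G] = 4*z*sin(2*z + 2)/3 + 7*sin(2*z + 2)/3
d/dz[G] - f(z) = -4*z*sin(2*z)/3 + 4*z*sin(2*z + 2)/3 - sin(2*z) + 7*sin(2*z + 2)/3 != 0.

Invalid: d/dz[G] - f = -4*z*sin(2*z)/3 + 4*z*sin(2*z + 2)/3 - sin(2*z) + 7*sin(2*z + 2)/3, which is not 0.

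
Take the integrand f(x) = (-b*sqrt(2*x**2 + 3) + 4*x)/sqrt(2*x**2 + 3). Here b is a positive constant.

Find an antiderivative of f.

An antiderivative is F(x) = -b*x + 2*sqrt(2*x**2 + 3).

Recover f(x) by differentiating a candidate F(x); any mismatch rules it out.
Check: d/dx[-b*x + 2*sqrt(2*x**2 + 3)] = (-b*sqrt(2*x**2 + 3) + 4*x)/sqrt(2*x**2 + 3) = f(x).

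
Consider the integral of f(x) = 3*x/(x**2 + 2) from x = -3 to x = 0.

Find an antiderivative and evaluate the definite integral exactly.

The substitution u = 2*x**2 + 4 works: f is exactly (dF/du)*(du/dx) for that inner function.
F(x) = 3*log(2*x**2 + 4)/2 is an antiderivative of f.
Check: d/dx[3*log(2*x**2 + 4)/2] = 3*x/(x**2 + 2) = f(x).
F(0) = 3*log(4)/2; F(-3) = 3*log(22)/2.
Integral = F(0) - F(-3) = -3*log(22)/2 + 3*log(4)/2.

Antiderivative: F(x) = 3*log(2*x**2 + 4)/2; value = -3*log(22)/2 + 3*log(4)/2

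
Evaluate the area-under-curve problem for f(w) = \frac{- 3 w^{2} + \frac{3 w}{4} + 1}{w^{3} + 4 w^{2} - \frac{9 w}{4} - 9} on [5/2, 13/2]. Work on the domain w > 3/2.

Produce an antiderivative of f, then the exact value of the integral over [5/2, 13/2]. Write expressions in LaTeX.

The denominator factors as \left(w + 4\right) \left(2 w - 3\right) \left(2 w + 3\right); partial fractions split f into directly integrable pieces: \frac{11}{6 \left(2 w + 3\right)} - \frac{37}{66 \left(2 w - 3\right)} - \frac{40}{11 \left(w + 4\right)}.
F(w) = - \frac{37 \log{\left(w - \frac{3}{2} \right)}}{132} + \frac{11 \log{\left(w + \frac{3}{2} \right)}}{12} - \frac{40 \log{\left(w + 4 \right)}}{11} is an antiderivative of f.
Check: d/dw[- \frac{37 \log{\left(w - \frac{3}{2} \right)}}{132} + \frac{11 \log{\left(w + \frac{3}{2} \right)}}{12} - \frac{40 \log{\left(w + 4 \right)}}{11}] = \frac{- 12 w^{2} + 3 w + 4}{4 w^{3} + 16 w^{2} - 9 w - 36}, which equals f(w).
F(13/2) = - \frac{40 \log{\left(\frac{21}{2} \right)}}{11} - \frac{37 \log{\left(5 \right)}}{132} + \frac{11 \log{\left(8 \right)}}{12}; F(5/2) = - \frac{40 \log{\left(\frac{13}{2} \right)}}{11} + \frac{11 \log{\left(4 \right)}}{12}.
Integral = F(13/2) - F(5/2) = - \frac{40 \log{\left(\frac{21}{2} \right)}}{11} - \frac{11 \log{\left(4 \right)}}{12} - \frac{37 \log{\left(5 \right)}}{132} + \frac{11 \log{\left(8 \right)}}{12} + \frac{40 \log{\left(\frac{13}{2} \right)}}{11}.

Antiderivative: F(w) = - \frac{37 \log{\left(w - \frac{3}{2} \right)}}{132} + \frac{11 \log{\left(w + \frac{3}{2} \right)}}{12} - \frac{40 \log{\left(w + 4 \right)}}{11}; value = - \frac{40 \log{\left(\frac{21}{2} \right)}}{11} - \frac{11 \log{\left(4 \right)}}{12} - \frac{37 \log{\left(5 \right)}}{132} + \frac{11 \log{\left(8 \right)}}{12} + \frac{40 \log{\left(\frac{13}{2} \right)}}{11}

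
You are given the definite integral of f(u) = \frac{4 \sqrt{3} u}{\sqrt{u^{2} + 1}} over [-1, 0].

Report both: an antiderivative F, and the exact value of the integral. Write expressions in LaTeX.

Antiderivative: F(u) = 4 \sqrt{3 u^{2} + 3}; value = - 4 \sqrt{6} + 4 \sqrt{3}

f matches the chain-rule pattern g'(h)*h' with inner function h(u) = 3 u^{2} + 3; substituting w = h(u) collapses the integral.
F(u) = 4 \sqrt{3 u^{2} + 3} is an antiderivative of f.
Check: d/du[4 \sqrt{3 u^{2} + 3}] = \frac{4 \sqrt{3} u}{\sqrt{u^{2} + 1}} = f(u).
F(0) = 4 \sqrt{3}; F(-1) = 4 \sqrt{6}.
Integral = F(0) - F(-1) = - 4 \sqrt{6} + 4 \sqrt{3}.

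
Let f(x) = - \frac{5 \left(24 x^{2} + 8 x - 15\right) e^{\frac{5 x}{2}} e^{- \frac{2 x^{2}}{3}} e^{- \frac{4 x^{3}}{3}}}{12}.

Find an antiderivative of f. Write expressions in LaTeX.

An antiderivative is F(x) = \frac{5 e^{\frac{5 x}{2}} e^{- \frac{2 x^{2}}{3}} e^{- \frac{4 x^{3}}{3}}}{2}.

f matches the chain-rule pattern g'(h)*h' with inner function h(x) = - \frac{4 x^{3}}{3} - \frac{2 x^{2}}{3} + \frac{5 x}{2}; substituting u = h(x) collapses the integral.
Check: d/dx[\frac{5 e^{\frac{5 x}{2}} e^{- \frac{2 x^{2}}{3}} e^{- \frac{4 x^{3}}{3}}}{2}] = \frac{\left(- 120 x^{2} e^{\frac{5 x}{2}} - 40 x e^{\frac{5 x}{2}} + 75 e^{\frac{5 x}{2}}\right) e^{- \frac{2 x^{2}}{3}} e^{- \frac{4 x^{3}}{3}}}{12}, which equals f(x).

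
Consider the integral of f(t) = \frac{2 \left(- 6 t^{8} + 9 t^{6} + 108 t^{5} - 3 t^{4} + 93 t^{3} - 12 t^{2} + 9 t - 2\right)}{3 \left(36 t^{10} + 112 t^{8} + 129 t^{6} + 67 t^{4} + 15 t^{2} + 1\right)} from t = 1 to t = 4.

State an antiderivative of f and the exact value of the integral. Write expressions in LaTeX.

Antiderivative: F(t) = \frac{- \frac{t}{3} - 1}{2 t^{4} + 3 t^{2} + 1} - \frac{\operatorname{atan}{\left(3 t \right)}}{3}; value = - \frac{\operatorname{atan}{\left(12 \right)}}{3} + \frac{367}{1683} + \frac{\operatorname{atan}{\left(3 \right)}}{3}

An antiderivative F(t) passes only if d/dt[F] lands on f(t) exactly.
F(t) = \frac{- \frac{t}{3} - 1}{2 t^{4} + 3 t^{2} + 1} - \frac{\operatorname{atan}{\left(3 t \right)}}{3} is an antiderivative of f.
Check: d/dt[\frac{- \frac{t}{3} - 1}{2 t^{4} + 3 t^{2} + 1} - \frac{\operatorname{atan}{\left(3 t \right)}}{3}] = \frac{- 12 t^{8} + 18 t^{6} + 216 t^{5} - 6 t^{4} + 186 t^{3} - 24 t^{2} + 18 t - 4}{108 t^{10} + 336 t^{8} + 387 t^{6} + 201 t^{4} + 45 t^{2} + 3}, which equals f(t).
F(4) = - \frac{\operatorname{atan}{\left(12 \right)}}{3} - \frac{7}{1683}; F(1) = - \frac{\operatorname{atan}{\left(3 \right)}}{3} - \frac{2}{9}.
Integral = F(4) - F(1) = - \frac{\operatorname{atan}{\left(12 \right)}}{3} + \frac{367}{1683} + \frac{\operatorname{atan}{\left(3 \right)}}{3}.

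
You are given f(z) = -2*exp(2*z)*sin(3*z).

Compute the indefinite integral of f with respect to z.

Recover f(z) by differentiating a candidate F(z); any mismatch rules it out.
Check: d/dz[2*(-2*sin(3*z) + 3*cos(3*z))*exp(2*z)/13] = -2*exp(2*z)*sin(3*z) = f(z).

F(z) = 2*(-2*sin(3*z) + 3*cos(3*z))*exp(2*z)/13 + C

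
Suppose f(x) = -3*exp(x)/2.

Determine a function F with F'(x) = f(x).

An antiderivative is F(x) = -3*exp(x)/2.

Check any antiderivative F(x) by computing F'(x) and comparing it with f(x).
Check: d/dx[-3*exp(x)/2] = -3*exp(x)/2 = f(x).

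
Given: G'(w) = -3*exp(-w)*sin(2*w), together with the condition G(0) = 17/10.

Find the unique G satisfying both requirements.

For G(w) to be correct, d/dw[G] must agree with the stated G'(w) identically.
A general antiderivative is 3*exp(-w)*sin(2*w)/5 + 6*exp(-w)*cos(2*w)/5 + C.
The condition gives C = 17/10 - (6/5) = 1/2.
So G(w) = (5*exp(w) + 6*sin(2*w) + 12*cos(2*w))*exp(-w)/10.
Check: d/dw[(5*exp(w) + 6*sin(2*w) + 12*cos(2*w))*exp(-w)/10] = -3*exp(-w)*sin(2*w) = G'(w).

G(w) = (5*exp(w) + 6*sin(2*w) + 12*cos(2*w))*exp(-w)/10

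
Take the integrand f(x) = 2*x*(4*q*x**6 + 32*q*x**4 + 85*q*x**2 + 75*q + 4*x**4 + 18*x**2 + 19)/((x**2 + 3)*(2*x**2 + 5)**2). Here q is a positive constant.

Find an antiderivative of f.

For F(x) to be correct the identity F'(x) - f(x) = 0 must hold.
Check: d/dx[q*x**2 + log(x**2 + 3) + 1/(2*x**2 + 5)] = (8*q*x**7 + 64*q*x**5 + 170*q*x**3 + 150*q*x + 8*x**5 + 36*x**3 + 38*x)/(4*x**6 + 32*x**4 + 85*x**2 + 75), which equals f(x).

An antiderivative is F(x) = q*x**2 + log(x**2 + 3) + 1/(2*x**2 + 5).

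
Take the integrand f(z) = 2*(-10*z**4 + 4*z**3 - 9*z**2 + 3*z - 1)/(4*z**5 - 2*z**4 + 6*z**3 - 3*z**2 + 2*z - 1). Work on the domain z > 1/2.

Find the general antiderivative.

A first test for any F(z): its z-derivative must equal f(z) identically.
Check: d/dz[-log(z - 1/2) - log(2*z**4 + 3*z**2 + 1)] = (-20*z**4 + 8*z**3 - 18*z**2 + 6*z - 2)/(4*z**5 - 2*z**4 + 6*z**3 - 3*z**2 + 2*z - 1), which equals f(z).

F(z) = -log(z - 1/2) - log(2*z**4 + 3*z**2 + 1) + C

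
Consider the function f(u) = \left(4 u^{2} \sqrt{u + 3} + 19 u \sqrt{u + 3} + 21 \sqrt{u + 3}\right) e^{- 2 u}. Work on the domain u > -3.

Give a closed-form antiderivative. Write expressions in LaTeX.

f has the shape v'r + vr' for v = - 2 \left(u + 3\right)^{\frac{5}{2}} and r = e^{- 2 u} — it is the derivative of the product v*r.
Check: d/du[\left(- 2 u^{2} \sqrt{u + 3} - 12 u \sqrt{u + 3} - 18 \sqrt{u + 3}\right) e^{- 2 u}] = \frac{\left(4 u^{3} + 31 u^{2} + 78 u + 63\right) e^{- 2 u}}{\sqrt{u + 3}}, which equals f(u).

An antiderivative is F(u) = \left(- 2 u^{2} \sqrt{u + 3} - 12 u \sqrt{u + 3} - 18 \sqrt{u + 3}\right) e^{- 2 u}.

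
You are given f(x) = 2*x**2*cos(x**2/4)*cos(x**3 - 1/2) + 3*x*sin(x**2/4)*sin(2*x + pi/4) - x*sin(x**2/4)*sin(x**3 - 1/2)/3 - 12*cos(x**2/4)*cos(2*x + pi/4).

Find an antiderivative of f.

An antiderivative is F(x) = -6*sin(2*x + pi/4)*cos(x**2/4) + 2*sin(x**3 - 1/2)*cos(x**2/4)/3.

Recognize the product-rule pattern: f = u'v + uv' with u = -6*sin(2*x + pi/4) + 2*sin(x**3 - 1/2)/3, v = cos(x**2/4), so integration by parts undoes it.
Check: d/dx[-6*sin(2*x + pi/4)*cos(x**2/4) + 2*sin(x**3 - 1/2)*cos(x**2/4)/3] = 2*x**2*cos(x**2/4)*cos(x**3 - 1/2) + 3*x*sin(x**2/4)*sin(2*x + pi/4) - x*sin(x**2/4)*sin(x**3 - 1/2)/3 - 12*cos(x**2/4)*cos(2*x + pi/4) = f(x).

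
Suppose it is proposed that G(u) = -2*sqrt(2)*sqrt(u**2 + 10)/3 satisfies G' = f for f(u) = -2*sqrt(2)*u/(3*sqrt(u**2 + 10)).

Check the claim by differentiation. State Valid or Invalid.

Valid - the claim checks out under differentiation.

d/du[G] = -2*sqrt(2)*u/(3*sqrt(u**2 + 10))
This equals f(u) exactly, so the claim holds.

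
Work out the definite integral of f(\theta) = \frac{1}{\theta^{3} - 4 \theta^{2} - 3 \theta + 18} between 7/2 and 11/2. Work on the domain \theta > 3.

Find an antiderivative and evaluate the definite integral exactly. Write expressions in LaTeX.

Antiderivative: F(\theta) = \frac{- \left(\theta - 3\right) \log{\left(\theta - 3 \right)} + \left(\theta - 3\right) \log{\left(\theta + 2 \right)} - 5}{25 \left(\theta - 3\right)}; value = - \frac{\log{\left(\frac{11}{2} \right)}}{25} - \frac{\log{\left(\frac{5}{2} \right)}}{25} - \frac{\log{\left(2 \right)}}{25} + \frac{\log{\left(\frac{15}{2} \right)}}{25} + \frac{8}{25}

The denominator factors as \left(\theta - 3\right)^{2} \left(\theta + 2\right); partial fractions split f into directly integrable pieces: \frac{1}{25 \left(\theta + 2\right)} - \frac{1}{25 \left(\theta - 3\right)} + \frac{1}{5 \left(\theta - 3\right)^{2}}.
F(\theta) = \frac{- \left(\theta - 3\right) \log{\left(\theta - 3 \right)} + \left(\theta - 3\right) \log{\left(\theta + 2 \right)} - 5}{25 \left(\theta - 3\right)} is an antiderivative of f.
Check: d/d\theta[\frac{- \left(\theta - 3\right) \log{\left(\theta - 3 \right)} + \left(\theta - 3\right) \log{\left(\theta + 2 \right)} - 5}{25 \left(\theta - 3\right)}] = \frac{1}{\theta^{3} - 4 \theta^{2} - 3 \theta + 18} = f(\theta).
F(11/2) = - \frac{2}{25} - \frac{\log{\left(\frac{5}{2} \right)}}{25} + \frac{\log{\left(\frac{15}{2} \right)}}{25}; F(7/2) = - \frac{2}{5} + \frac{\log{\left(2 \right)}}{25} + \frac{\log{\left(\frac{11}{2} \right)}}{25}.
Integral = F(11/2) - F(7/2) = - \frac{\log{\left(\frac{11}{2} \right)}}{25} - \frac{\log{\left(\frac{5}{2} \right)}}{25} - \frac{\log{\left(2 \right)}}{25} + \frac{\log{\left(\frac{15}{2} \right)}}{25} + \frac{8}{25}.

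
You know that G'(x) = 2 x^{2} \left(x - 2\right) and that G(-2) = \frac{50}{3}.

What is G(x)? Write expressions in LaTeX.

Check a candidate G(x) by differentiating: d/dx[G] must match the given G'(x).
A general antiderivative is \frac{x^{4}}{2} - \frac{4 x^{3}}{3} - 1 + C.
The condition gives C = \frac{50}{3} - (\frac{53}{3}) = -1.
So G(x) = \frac{x^{4}}{2} - \frac{4 x^{3}}{3} - 2.
Check: d/dx[\frac{x^{4}}{2} - \frac{4 x^{3}}{3} - 2] = 2 x^{3} - 4 x^{2}, which equals G'(x).

G(x) = \frac{x^{4}}{2} - \frac{4 x^{3}}{3} - 2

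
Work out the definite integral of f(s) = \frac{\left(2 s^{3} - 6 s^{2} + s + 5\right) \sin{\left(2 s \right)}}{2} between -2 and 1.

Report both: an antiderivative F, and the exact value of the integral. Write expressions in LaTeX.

Antiderivative: F(s) = - \frac{2 s^{3} \cos{\left(2 s \right)} - 3 s^{2} \sin{\left(2 s \right)} - 6 s^{2} \cos{\left(2 s \right)} + 6 s \sin{\left(2 s \right)} - 2 s \cos{\left(2 s \right)} + \sin{\left(2 s \right)} + 8 \cos{\left(2 s \right)}}{4}; value = \frac{23 \sin{\left(4 \right)}}{4} - \sin{\left(2 \right)} - \frac{\cos{\left(2 \right)}}{2} - 7 \cos{\left(4 \right)}

A first test for any F(s): its s-derivative must equal f(s) identically.
F(s) = - \frac{2 s^{3} \cos{\left(2 s \right)} - 3 s^{2} \sin{\left(2 s \right)} - 6 s^{2} \cos{\left(2 s \right)} + 6 s \sin{\left(2 s \right)} - 2 s \cos{\left(2 s \right)} + \sin{\left(2 s \right)} + 8 \cos{\left(2 s \right)}}{4} is an antiderivative of f.
Check: d/ds[- \frac{2 s^{3} \cos{\left(2 s \right)} - 3 s^{2} \sin{\left(2 s \right)} - 6 s^{2} \cos{\left(2 s \right)} + 6 s \sin{\left(2 s \right)} - 2 s \cos{\left(2 s \right)} + \sin{\left(2 s \right)} + 8 \cos{\left(2 s \right)}}{4}] = s^{3} \sin{\left(2 s \right)} - 3 s^{2} \sin{\left(2 s \right)} + \frac{s \sin{\left(2 s \right)}}{2} + \frac{5 \sin{\left(2 s \right)}}{2}, which equals f(s).
F(1) = - \sin{\left(2 \right)} - \frac{\cos{\left(2 \right)}}{2}; F(-2) = 7 \cos{\left(4 \right)} - \frac{23 \sin{\left(4 \right)}}{4}.
Integral = F(1) - F(-2) = \frac{23 \sin{\left(4 \right)}}{4} - \sin{\left(2 \right)} - \frac{\cos{\left(2 \right)}}{2} - 7 \cos{\left(4 \right)}.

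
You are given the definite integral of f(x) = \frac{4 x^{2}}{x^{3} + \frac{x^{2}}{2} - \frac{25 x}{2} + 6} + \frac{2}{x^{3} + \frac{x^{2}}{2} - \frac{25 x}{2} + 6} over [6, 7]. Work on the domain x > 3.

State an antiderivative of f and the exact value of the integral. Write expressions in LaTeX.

Antiderivative: F(x) = \frac{4 \left(57 \log{\left(x - 3 \right)} - 7 \log{\left(x - \frac{1}{2} \right)} + 55 \log{\left(x + 4 \right)}\right)}{105}; value = - \frac{44 \log{\left(10 \right)}}{21} - \frac{76 \log{\left(3 \right)}}{35} - \frac{4 \log{\left(\frac{13}{2} \right)}}{15} + \frac{4 \log{\left(\frac{11}{2} \right)}}{15} + \frac{76 \log{\left(4 \right)}}{35} + \frac{44 \log{\left(11 \right)}}{21}

Factor the denominator (\left(x - 3\right) \left(x + 4\right) \left(2 x - 1\right)) and decompose: f = - \frac{8}{15 \left(2 x - 1\right)} + \frac{44}{21 \left(x + 4\right)} + \frac{76}{35 \left(x - 3\right)}; each piece integrates to a log, atan, or power term.
F(x) = \frac{4 \left(57 \log{\left(x - 3 \right)} - 7 \log{\left(x - \frac{1}{2} \right)} + 55 \log{\left(x + 4 \right)}\right)}{105} is an antiderivative of f.
Check: d/dx[\frac{4 \left(57 \log{\left(x - 3 \right)} - 7 \log{\left(x - \frac{1}{2} \right)} + 55 \log{\left(x + 4 \right)}\right)}{105}] = \frac{8 x^{2} + 4}{2 x^{3} + x^{2} - 25 x + 12}, which equals f(x).
F(7) = - \frac{4 \log{\left(\frac{13}{2} \right)}}{15} + \frac{76 \log{\left(4 \right)}}{35} + \frac{44 \log{\left(11 \right)}}{21}; F(6) = - \frac{4 \log{\left(\frac{11}{2} \right)}}{15} + \frac{76 \log{\left(3 \right)}}{35} + \frac{44 \log{\left(10 \right)}}{21}.
Integral = F(7) - F(6) = - \frac{44 \log{\left(10 \right)}}{21} - \frac{76 \log{\left(3 \right)}}{35} - \frac{4 \log{\left(\frac{13}{2} \right)}}{15} + \frac{4 \log{\left(\frac{11}{2} \right)}}{15} + \frac{76 \log{\left(4 \right)}}{35} + \frac{44 \log{\left(11 \right)}}{21}.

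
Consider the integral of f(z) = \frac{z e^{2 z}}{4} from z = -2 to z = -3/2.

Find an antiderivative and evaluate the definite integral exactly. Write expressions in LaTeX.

Antiderivative: F(z) = \frac{z e^{2 z}}{8} - \frac{e^{2 z}}{16}; value = - \frac{1}{4 e^{3}} + \frac{5}{16 e^{4}}

Recognize the product-rule pattern: f = u'v + uv' with u = \frac{z}{8} - \frac{1}{16}, v = e^{2 z}, so integration by parts undoes it.
F(z) = \frac{z e^{2 z}}{8} - \frac{e^{2 z}}{16} is an antiderivative of f.
Check: d/dz[\frac{z e^{2 z}}{8} - \frac{e^{2 z}}{16}] = \frac{z e^{2 z}}{4} = f(z).
F(-3/2) = - \frac{1}{4 e^{3}}; F(-2) = - \frac{5}{16 e^{4}}.
Integral = F(-3/2) - F(-2) = - \frac{1}{4 e^{3}} + \frac{5}{16 e^{4}}.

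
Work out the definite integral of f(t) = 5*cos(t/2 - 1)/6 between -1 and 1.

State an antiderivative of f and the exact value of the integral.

An antiderivative F(t) passes only if d/dt[F] lands on f(t) exactly.
F(t) = 5*sin(t/2 - 1)/3 is an antiderivative of f.
Check: d/dt[5*sin(t/2 - 1)/3] = 5*cos(t/2 - 1)/6 = f(t).
F(1) = -5*sin(1/2)/3; F(-1) = -5*sin(3/2)/3.
Integral = F(1) - F(-1) = -5*sin(1/2)/3 + 5*sin(3/2)/3.

Antiderivative: F(t) = 5*sin(t/2 - 1)/3; value = -5*sin(1/2)/3 + 5*sin(3/2)/3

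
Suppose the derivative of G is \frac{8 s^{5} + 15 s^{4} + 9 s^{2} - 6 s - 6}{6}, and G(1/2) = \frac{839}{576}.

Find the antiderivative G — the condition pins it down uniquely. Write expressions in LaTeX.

Check a candidate G(s) by differentiating: d/ds[G] must match the given G'(s).
A general antiderivative is \frac{2 s^{6}}{9} + \frac{s^{5}}{2} + \frac{s^{3}}{2} - \frac{s^{2}}{2} - s + C.
The condition gives C = \frac{839}{576} - (- \frac{313}{576}) = 2.
So G(s) = \frac{2 s^{6}}{9} + \frac{s^{5}}{2} + \frac{s^{3}}{2} - \frac{s^{2}}{2} - s + 2.
Check: d/ds[\frac{2 s^{6}}{9} + \frac{s^{5}}{2} + \frac{s^{3}}{2} - \frac{s^{2}}{2} - s + 2] = \frac{4 s^{5}}{3} + \frac{5 s^{4}}{2} + \frac{3 s^{2}}{2} - s - 1, which equals G'(s).

G(s) = \frac{2 s^{6}}{9} + \frac{s^{5}}{2} + \frac{s^{3}}{2} - \frac{s^{2}}{2} - s + 2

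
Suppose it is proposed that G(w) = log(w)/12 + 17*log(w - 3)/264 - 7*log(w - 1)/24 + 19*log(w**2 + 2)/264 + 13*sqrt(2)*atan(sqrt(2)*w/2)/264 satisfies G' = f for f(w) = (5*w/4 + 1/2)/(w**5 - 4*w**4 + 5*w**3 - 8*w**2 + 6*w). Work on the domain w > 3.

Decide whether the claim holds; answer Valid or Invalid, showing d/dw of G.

Valid. The derivative of G reproduces f.

d/dw[G] = (5*w + 2)/(4*w**5 - 16*w**4 + 20*w**3 - 32*w**2 + 24*w)
This equals f(w) exactly, so the claim holds.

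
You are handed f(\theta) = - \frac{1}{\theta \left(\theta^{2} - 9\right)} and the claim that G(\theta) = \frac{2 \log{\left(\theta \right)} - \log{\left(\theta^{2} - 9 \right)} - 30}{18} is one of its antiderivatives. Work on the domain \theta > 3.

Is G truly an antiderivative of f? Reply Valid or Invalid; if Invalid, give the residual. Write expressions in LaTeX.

Valid - the claim checks out under differentiation.

d/d\theta[G] = - \frac{1}{\theta^{3} - 9 \theta}
This equals f(\theta) exactly, so the claim holds.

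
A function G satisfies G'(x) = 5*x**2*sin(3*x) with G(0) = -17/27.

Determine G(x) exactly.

A first test for any G(x): its x-derivative must equal the given G'(x).
A general antiderivative is -5*x**2*cos(3*x)/3 + 10*x*sin(3*x)/9 + 10*cos(3*x)/27 + C.
The condition gives C = -17/27 - (10/27) = -1.
So G(x) = -(45*x**2*cos(3*x) - 30*x*sin(3*x) - 10*cos(3*x) + 27)/27.
Check: d/dx[-(45*x**2*cos(3*x) - 30*x*sin(3*x) - 10*cos(3*x) + 27)/27] = 5*x**2*sin(3*x) = G'(x).

G(x) = -(45*x**2*cos(3*x) - 30*x*sin(3*x) - 10*cos(3*x) + 27)/27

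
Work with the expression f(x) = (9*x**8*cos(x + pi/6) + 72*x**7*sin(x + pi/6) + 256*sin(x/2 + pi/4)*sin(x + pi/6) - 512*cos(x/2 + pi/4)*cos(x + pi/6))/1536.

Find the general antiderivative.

f has the shape u'v + uv' for u = 3*x**8/512 - cos(x/2 + pi/4)/3 and v = sin(x + pi/6) — it is the derivative of the product u*v.
Check: d/dx[3*x**8*sin(x + pi/6)/512 - sin(x + pi/6)*cos(x/2 + pi/4)/3] = 3*x**8*cos(x + pi/6)/512 + 3*x**7*sin(x + pi/6)/64 + sin(x/2 + pi/4)*sin(x + pi/6)/6 - cos(x/2 + pi/4)*cos(x + pi/6)/3, which equals f(x).

F(x) = 3*x**8*sin(x + pi/6)/512 - sin(x + pi/6)*cos(x/2 + pi/4)/3 + C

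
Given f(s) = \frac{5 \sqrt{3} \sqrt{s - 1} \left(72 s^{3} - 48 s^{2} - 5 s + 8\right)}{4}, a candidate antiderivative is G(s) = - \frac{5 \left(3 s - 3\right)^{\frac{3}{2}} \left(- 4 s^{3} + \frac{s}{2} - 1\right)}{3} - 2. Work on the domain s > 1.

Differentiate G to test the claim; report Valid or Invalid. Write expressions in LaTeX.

Valid - differentiating G returns exactly f.

d/ds[G] = 90 \sqrt{3} s^{3} \sqrt{s - 1} - 60 \sqrt{3} s^{2} \sqrt{s - 1} - \frac{25 \sqrt{3} s \sqrt{s - 1}}{4} + 10 \sqrt{3} \sqrt{s - 1}
This equals f(s) exactly, so the claim holds.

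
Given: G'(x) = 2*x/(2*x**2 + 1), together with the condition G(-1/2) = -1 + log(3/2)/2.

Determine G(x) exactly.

The substitution u = 2*x**2 + 1 works: G'(x) is exactly (dG/du)*(du/dx) for that inner function.
A general antiderivative is log(2*x**2 + 1)/2 + C.
The condition gives C = -1 + log(3/2)/2 - (log(3/2)/2) = -1.
So G(x) = (log(2*x**2 + 1) - 2)/2.
Check: d/dx[(log(2*x**2 + 1) - 2)/2] = 2*x/(2*x**2 + 1) = G'(x).

G(x) = (log(2*x**2 + 1) - 2)/2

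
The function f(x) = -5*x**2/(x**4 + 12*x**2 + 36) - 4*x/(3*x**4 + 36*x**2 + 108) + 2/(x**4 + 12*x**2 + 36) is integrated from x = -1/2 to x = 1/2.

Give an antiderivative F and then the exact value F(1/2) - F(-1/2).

Antiderivative: F(x) = -(-8*x - 2)/(3*x**2 + 18) - 7*sqrt(6)*atan(sqrt(6)*x/6)/18; value = -7*sqrt(6)*atan(sqrt(6)/12)/9 + 32/75

Integrate term by term and add the pieces.
F(x) = -(-8*x - 2)/(3*x**2 + 18) - 7*sqrt(6)*atan(sqrt(6)*x/6)/18 is an antiderivative of f.
Check: d/dx[-(-8*x - 2)/(3*x**2 + 18) - 7*sqrt(6)*atan(sqrt(6)*x/6)/18] = (-15*x**2 - 4*x + 6)/(3*x**4 + 36*x**2 + 108), which equals f(x).
F(1/2) = -7*sqrt(6)*atan(sqrt(6)/12)/18 + 8/25; F(-1/2) = -8/75 + 7*sqrt(6)*atan(sqrt(6)/12)/18.
Integral = F(1/2) - F(-1/2) = -7*sqrt(6)*atan(sqrt(6)/12)/9 + 32/75.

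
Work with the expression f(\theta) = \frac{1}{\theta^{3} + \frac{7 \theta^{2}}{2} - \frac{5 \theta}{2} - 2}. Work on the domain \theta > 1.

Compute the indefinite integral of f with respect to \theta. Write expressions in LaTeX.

F(\theta) = \frac{2 \log{\left(\theta - 1 \right)}}{15} - \frac{4 \log{\left(\theta + \frac{1}{2} \right)}}{21} + \frac{2 \log{\left(\theta + 4 \right)}}{35} + C

Factor the denominator (\left(\theta - 1\right) \left(\theta + 4\right) \left(2 \theta + 1\right)) and decompose: f = - \frac{8}{21 \left(2 \theta + 1\right)} + \frac{2}{35 \left(\theta + 4\right)} + \frac{2}{15 \left(\theta - 1\right)}; each piece integrates to a log, atan, or power term.
Check: d/d\theta[\frac{2 \log{\left(\theta - 1 \right)}}{15} - \frac{4 \log{\left(\theta + \frac{1}{2} \right)}}{21} + \frac{2 \log{\left(\theta + 4 \right)}}{35}] = \frac{2}{2 \theta^{3} + 7 \theta^{2} - 5 \theta - 4}, which equals f(\theta).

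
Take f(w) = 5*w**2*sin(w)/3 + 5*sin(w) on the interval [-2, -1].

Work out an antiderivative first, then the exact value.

Antiderivative: F(w) = -5*(w**2*cos(w) - 2*w*sin(w) + cos(w))/3; value = -20*sin(2)/3 + 25*cos(2)/3 - 10*cos(1)/3 + 10*sin(1)/3

Integrate term by term and add the pieces.
F(w) = -5*(w**2*cos(w) - 2*w*sin(w) + cos(w))/3 is an antiderivative of f.
Check: d/dw[-5*(w**2*cos(w) - 2*w*sin(w) + cos(w))/3] = 5*w**2*sin(w)/3 + 5*sin(w) = f(w).
F(-1) = -10*cos(1)/3 + 10*sin(1)/3; F(-2) = -25*cos(2)/3 + 20*sin(2)/3.
Integral = F(-1) - F(-2) = -20*sin(2)/3 + 25*cos(2)/3 - 10*cos(1)/3 + 10*sin(1)/3.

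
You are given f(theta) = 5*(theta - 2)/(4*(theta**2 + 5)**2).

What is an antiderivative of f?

An antiderivative is F(theta) = (-2*theta - 5)/(8*theta**2 + 40) - sqrt(5)*atan(sqrt(5)*theta/5)/20.

Whatever form F(theta) takes, F'(theta) = f(theta) is non-negotiable.
Check: d/dtheta[(-2*theta - 5)/(8*theta**2 + 40) - sqrt(5)*atan(sqrt(5)*theta/5)/20] = (5*theta - 10)/(4*theta**4 + 40*theta**2 + 100), which equals f(theta).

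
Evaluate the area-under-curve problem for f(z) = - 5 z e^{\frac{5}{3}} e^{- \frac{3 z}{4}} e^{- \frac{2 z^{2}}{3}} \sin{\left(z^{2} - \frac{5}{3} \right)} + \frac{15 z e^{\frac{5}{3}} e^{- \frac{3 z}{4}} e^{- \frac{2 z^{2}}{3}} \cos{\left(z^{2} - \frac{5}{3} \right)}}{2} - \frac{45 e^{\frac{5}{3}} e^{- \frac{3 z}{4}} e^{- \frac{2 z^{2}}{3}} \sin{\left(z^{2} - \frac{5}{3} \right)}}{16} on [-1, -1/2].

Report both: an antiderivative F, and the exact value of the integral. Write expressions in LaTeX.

Antiderivative: F(z) = \frac{15 e^{- \frac{2 z^{2}}{3} - \frac{3 z}{4} + \frac{5}{3}} \sin{\left(z^{2} - \frac{5}{3} \right)}}{4}; value = - \frac{15 e^{\frac{15}{8}} \sin{\left(\frac{17}{12} \right)}}{4} + \frac{15 e^{\frac{7}{4}} \sin{\left(\frac{2}{3} \right)}}{4}

f has the shape u'v + uv' for u = \frac{15 e^{- \frac{2 z^{2}}{3} - \frac{3 z}{4} + \frac{5}{3}}}{4} and v = \sin{\left(z^{2} - \frac{5}{3} \right)} — it is the derivative of the product u*v.
F(z) = \frac{15 e^{- \frac{2 z^{2}}{3} - \frac{3 z}{4} + \frac{5}{3}} \sin{\left(z^{2} - \frac{5}{3} \right)}}{4} is an antiderivative of f.
Check: d/dz[\frac{15 e^{- \frac{2 z^{2}}{3} - \frac{3 z}{4} + \frac{5}{3}} \sin{\left(z^{2} - \frac{5}{3} \right)}}{4}] = \frac{\left(- 80 z \sin{\left(z^{2} - \frac{5}{3} \right)} + 120 z \cos{\left(z^{2} - \frac{5}{3} \right)} - 45 \sin{\left(z^{2} - \frac{5}{3} \right)}\right) e^{\frac{5}{3}} e^{- \frac{3 z}{4}} e^{- \frac{2 z^{2}}{3}}}{16}, which equals f(z).
F(-1/2) = - \frac{15 e^{\frac{15}{8}} \sin{\left(\frac{17}{12} \right)}}{4}; F(-1) = - \frac{15 e^{\frac{7}{4}} \sin{\left(\frac{2}{3} \right)}}{4}.
Integral = F(-1/2) - F(-1) = - \frac{15 e^{\frac{15}{8}} \sin{\left(\frac{17}{12} \right)}}{4} + \frac{15 e^{\frac{7}{4}} \sin{\left(\frac{2}{3} \right)}}{4}.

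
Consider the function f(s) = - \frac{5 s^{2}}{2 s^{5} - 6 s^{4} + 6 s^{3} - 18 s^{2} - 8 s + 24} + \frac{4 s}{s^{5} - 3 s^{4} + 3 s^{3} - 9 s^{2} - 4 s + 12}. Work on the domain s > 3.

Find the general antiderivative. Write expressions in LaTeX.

The denominator factors as 2 \left(s - 3\right) \left(s - 1\right) \left(s + 1\right) \left(s^{2} + 4\right); partial fractions split f into directly integrable pieces: \frac{2 \left(11 s + 7\right)}{65 \left(s^{2} + 4\right)} - \frac{13}{80 \left(s + 1\right)} - \frac{3}{40 \left(s - 1\right)} - \frac{21}{208 \left(s - 3\right)}.
Check: d/ds[- \frac{21 \log{\left(s - 3 \right)}}{208} - \frac{3 \log{\left(s - 1 \right)}}{40} - \frac{13 \log{\left(s + 1 \right)}}{80} + \frac{11 \log{\left(s^{2} + 4 \right)}}{65} + \frac{7 \operatorname{atan}{\left(\frac{s}{2} \right)}}{65}] = \frac{- 5 s^{2} + 8 s}{2 s^{5} - 6 s^{4} + 6 s^{3} - 18 s^{2} - 8 s + 24}, which equals f(s).

F(s) = - \frac{21 \log{\left(s - 3 \right)}}{208} - \frac{3 \log{\left(s - 1 \right)}}{40} - \frac{13 \log{\left(s + 1 \right)}}{80} + \frac{11 \log{\left(s^{2} + 4 \right)}}{65} + \frac{7 \operatorname{atan}{\left(\frac{s}{2} \right)}}{65} + C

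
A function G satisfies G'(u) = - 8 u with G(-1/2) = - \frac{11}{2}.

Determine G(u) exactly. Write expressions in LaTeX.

G(u) = \frac{- 8 u^{2} - 9}{2}

For G(u) to be correct, d/du[G] must agree with the stated G'(u) identically.
A general antiderivative is - 4 u^{2} - 5 + C.
The condition gives C = - \frac{11}{2} - (-6) = \frac{1}{2}.
So G(u) = \frac{- 8 u^{2} - 9}{2}.
Check: d/du[\frac{- 8 u^{2} - 9}{2}] = - 8 u = G'(u).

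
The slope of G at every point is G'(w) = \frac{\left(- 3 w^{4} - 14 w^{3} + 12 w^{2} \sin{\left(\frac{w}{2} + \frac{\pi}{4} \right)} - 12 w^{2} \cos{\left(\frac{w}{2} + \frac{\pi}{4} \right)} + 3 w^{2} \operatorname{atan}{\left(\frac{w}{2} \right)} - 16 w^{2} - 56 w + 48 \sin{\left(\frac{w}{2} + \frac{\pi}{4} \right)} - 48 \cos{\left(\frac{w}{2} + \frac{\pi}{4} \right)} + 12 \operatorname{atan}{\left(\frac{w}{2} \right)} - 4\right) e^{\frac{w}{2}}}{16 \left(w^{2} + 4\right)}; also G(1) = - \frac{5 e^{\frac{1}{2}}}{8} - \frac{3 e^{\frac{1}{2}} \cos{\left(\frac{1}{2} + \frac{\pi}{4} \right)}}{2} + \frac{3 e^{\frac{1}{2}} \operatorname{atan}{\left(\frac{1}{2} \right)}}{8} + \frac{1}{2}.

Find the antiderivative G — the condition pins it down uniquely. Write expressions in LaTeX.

G(w) = - \frac{3 w^{2} e^{\frac{w}{2}} + 2 w e^{\frac{w}{2}} + 12 e^{\frac{w}{2}} \cos{\left(\frac{w}{2} + \frac{\pi}{4} \right)} - 3 e^{\frac{w}{2}} \operatorname{atan}{\left(\frac{w}{2} \right)} - 4}{8}

Recognize the product-rule pattern: G'(w) = u'v + uv' with u = - \frac{3 w^{2}}{8} - \frac{w}{4} - \frac{3 \cos{\left(\frac{w}{2} + \frac{\pi}{4} \right)}}{2} + \frac{3 \operatorname{atan}{\left(\frac{w}{2} \right)}}{8}, v = e^{\frac{w}{2}}, so integration by parts undoes it.
A general antiderivative is - \frac{\left(\frac{3 w^{2}}{4} + \frac{w}{2} + 3 \cos{\left(\frac{w}{2} + \frac{\pi}{4} \right)} - \frac{3 \operatorname{atan}{\left(\frac{w}{2} \right)}}{4}\right) e^{\frac{w}{2}}}{2} + C.
The condition gives C = - \frac{5 e^{\frac{1}{2}}}{8} - \frac{3 e^{\frac{1}{2}} \cos{\left(\frac{1}{2} + \frac{\pi}{4} \right)}}{2} + \frac{3 e^{\frac{1}{2}} \operatorname{atan}{\left(\frac{1}{2} \right)}}{8} + \frac{1}{2} - (- \frac{5 e^{\frac{1}{2}}}{8} - \frac{3 e^{\frac{1}{2}} \cos{\left(\frac{1}{2} + \frac{\pi}{4} \right)}}{2} + \frac{3 e^{\frac{1}{2}} \operatorname{atan}{\left(\frac{1}{2} \right)}}{8}) = \frac{1}{2}.
So G(w) = - \frac{3 w^{2} e^{\frac{w}{2}} + 2 w e^{\frac{w}{2}} + 12 e^{\frac{w}{2}} \cos{\left(\frac{w}{2} + \frac{\pi}{4} \right)} - 3 e^{\frac{w}{2}} \operatorname{atan}{\left(\frac{w}{2} \right)} - 4}{8}.
Check: d/dw[- \frac{3 w^{2} e^{\frac{w}{2}} + 2 w e^{\frac{w}{2}} + 12 e^{\frac{w}{2}} \cos{\left(\frac{w}{2} + \frac{\pi}{4} \right)} - 3 e^{\frac{w}{2}} \operatorname{atan}{\left(\frac{w}{2} \right)} - 4}{8}] = \frac{- 3 w^{4} e^{\frac{w}{2}} - 14 w^{3} e^{\frac{w}{2}} + 12 w^{2} e^{\frac{w}{2}} \sin{\left(\frac{w}{2} + \frac{\pi}{4} \right)} - 12 w^{2} e^{\frac{w}{2}} \cos{\left(\frac{w}{2} + \frac{\pi}{4} \right)} + 3 w^{2} e^{\frac{w}{2}} \operatorname{atan}{\left(\frac{w}{2} \right)} - 16 w^{2} e^{\frac{w}{2}} - 56 w e^{\frac{w}{2}} + 48 e^{\frac{w}{2}} \sin{\left(\frac{w}{2} + \frac{\pi}{4} \right)} - 48 e^{\frac{w}{2}} \cos{\left(\frac{w}{2} + \frac{\pi}{4} \right)} + 12 e^{\frac{w}{2}} \operatorname{atan}{\left(\frac{w}{2} \right)} - 4 e^{\frac{w}{2}}}{16 w^{2} + 64}, which equals G'(w).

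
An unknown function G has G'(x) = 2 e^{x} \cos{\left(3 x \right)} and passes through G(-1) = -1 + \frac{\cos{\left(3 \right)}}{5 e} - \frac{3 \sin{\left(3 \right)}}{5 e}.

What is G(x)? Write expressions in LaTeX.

G(x) = \frac{3 e^{x} \sin{\left(3 x \right)}}{5} + \frac{e^{x} \cos{\left(3 x \right)}}{5} - 1

Differentiate the proposed G(x) back; it has to land on the given G'(x).
A general antiderivative is \frac{3 e^{x} \sin{\left(3 x \right)}}{5} + \frac{e^{x} \cos{\left(3 x \right)}}{5} + C.
The condition gives C = -1 + \frac{\cos{\left(3 \right)}}{5 e} - \frac{3 \sin{\left(3 \right)}}{5 e} - (\frac{\cos{\left(3 \right)}}{5 e} - \frac{3 \sin{\left(3 \right)}}{5 e}) = -1.
So G(x) = \frac{3 e^{x} \sin{\left(3 x \right)}}{5} + \frac{e^{x} \cos{\left(3 x \right)}}{5} - 1.
Check: d/dx[\frac{3 e^{x} \sin{\left(3 x \right)}}{5} + \frac{e^{x} \cos{\left(3 x \right)}}{5} - 1] = 2 e^{x} \cos{\left(3 x \right)} = G'(x).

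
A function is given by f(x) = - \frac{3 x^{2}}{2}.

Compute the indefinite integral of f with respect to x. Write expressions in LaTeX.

An antiderivative F(x) passes only if d/dx[F] lands on f(x) exactly.
Check: d/dx[- \frac{x^{3}}{2}] = - \frac{3 x^{2}}{2} = f(x).

F(x) = - \frac{x^{3}}{2} + C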